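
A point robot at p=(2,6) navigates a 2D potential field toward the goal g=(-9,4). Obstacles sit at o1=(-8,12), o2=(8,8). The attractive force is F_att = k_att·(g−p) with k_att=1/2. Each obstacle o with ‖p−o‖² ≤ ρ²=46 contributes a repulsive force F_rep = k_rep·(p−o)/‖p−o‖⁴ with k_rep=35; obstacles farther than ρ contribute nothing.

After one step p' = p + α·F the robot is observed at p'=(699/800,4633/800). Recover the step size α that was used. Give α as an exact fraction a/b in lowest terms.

α = 1/5

F_att = 1/2·(g−p) = 1/2·(-11,-2) = (-5.5000,-1.0000)
o1: d²=136 > ρ²=46 → inactive
o2: d²=40 ≤ ρ²=46; F_rep = 35·(-6,-2)/40² = (-0.1313,-0.0437)
F = F_att + ΣF_rep = (-5.6312,-1.0437)
Δp = p'−p = (-1.1262,-0.2087); α = Δx/Fx = (-901/800) / (-901/160) = 1/5
check: Δy/Fy = (-167/800) / (-167/160) = 1/5 ✓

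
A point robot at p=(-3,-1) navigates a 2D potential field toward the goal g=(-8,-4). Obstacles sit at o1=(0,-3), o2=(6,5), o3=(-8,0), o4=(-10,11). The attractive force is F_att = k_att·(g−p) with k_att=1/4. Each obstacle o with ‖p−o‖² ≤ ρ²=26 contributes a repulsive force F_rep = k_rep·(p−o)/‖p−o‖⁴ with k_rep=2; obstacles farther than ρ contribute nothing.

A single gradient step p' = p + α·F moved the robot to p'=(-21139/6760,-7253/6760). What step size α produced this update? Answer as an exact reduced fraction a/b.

α = 1/10

F_att = 1/4·(g−p) = 1/4·(-5,-3) = (-1.2500,-0.7500)
o1: d²=13 ≤ ρ²=26; F_rep = 2·(-3,2)/13² = (-0.0355,0.0237)
o2: d²=117 > ρ²=26 → inactive
o3: d²=26 ≤ ρ²=26; F_rep = 2·(5,-1)/26² = (0.0148,-0.0030)
o4: d²=193 > ρ²=26 → inactive
F = F_att + ΣF_rep = (-1.2707,-0.7293)
Δp = p'−p = (-0.1271,-0.0729); α = Δx/Fx = (-859/6760) / (-859/676) = 1/10
check: Δy/Fy = (-493/6760) / (-493/676) = 1/10 ✓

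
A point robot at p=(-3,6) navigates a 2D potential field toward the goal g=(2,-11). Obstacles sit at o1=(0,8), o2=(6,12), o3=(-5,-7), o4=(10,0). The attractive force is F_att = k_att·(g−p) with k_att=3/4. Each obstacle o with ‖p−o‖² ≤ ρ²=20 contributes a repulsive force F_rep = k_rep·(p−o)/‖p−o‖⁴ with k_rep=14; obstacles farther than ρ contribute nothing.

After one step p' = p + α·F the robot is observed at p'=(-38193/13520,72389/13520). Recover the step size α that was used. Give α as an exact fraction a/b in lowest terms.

α = 1/20

F_att = 3/4·(g−p) = 3/4·(5,-17) = (3.7500,-12.7500)
o1: d²=13 ≤ ρ²=20; F_rep = 14·(-3,-2)/13² = (-0.2485,-0.1657)
o2: d²=117 > ρ²=20 → inactive
o3: d²=173 > ρ²=20 → inactive
o4: d²=205 > ρ²=20 → inactive
F = F_att + ΣF_rep = (3.5015,-12.9157)
Δp = p'−p = (0.1751,-0.6458); α = Δx/Fx = (2367/13520) / (2367/676) = 1/20
check: Δy/Fy = (-8731/13520) / (-8731/676) = 1/20 ✓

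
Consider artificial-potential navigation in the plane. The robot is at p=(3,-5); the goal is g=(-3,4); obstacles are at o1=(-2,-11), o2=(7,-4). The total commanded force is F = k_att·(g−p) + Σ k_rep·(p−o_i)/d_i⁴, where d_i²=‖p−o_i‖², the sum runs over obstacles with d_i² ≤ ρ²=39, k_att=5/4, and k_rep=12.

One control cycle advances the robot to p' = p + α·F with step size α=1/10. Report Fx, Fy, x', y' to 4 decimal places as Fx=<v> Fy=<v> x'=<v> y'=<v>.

Fx=-7.6661 Fy=11.2085 x'=2.2334 y'=-3.8792

F_att = 5/4·(g−p) = 5/4·(-6,9) = (-7.5000,11.2500)
o1: d²=61 > ρ²=39 → inactive
o2: d²=17 ≤ ρ²=39; F_rep = 12·(-4,-1)/17² = (-0.1661,-0.0415)
F = F_att + ΣF_rep = (-7.6661,11.2085)
p' = p + 1/10·F = (2.2334,-3.8792)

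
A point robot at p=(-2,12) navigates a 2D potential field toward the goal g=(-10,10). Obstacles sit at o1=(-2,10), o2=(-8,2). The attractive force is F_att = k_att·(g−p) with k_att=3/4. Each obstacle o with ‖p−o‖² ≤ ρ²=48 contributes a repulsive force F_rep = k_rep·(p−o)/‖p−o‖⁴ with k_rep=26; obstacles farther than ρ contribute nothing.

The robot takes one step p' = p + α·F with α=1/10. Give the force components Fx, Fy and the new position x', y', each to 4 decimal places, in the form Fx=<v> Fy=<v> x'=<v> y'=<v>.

F_att = 3/4·(g−p) = 3/4·(-8,-2) = (-6.0000,-1.5000)
o1: d²=4 ≤ ρ²=48; F_rep = 26·(0,2)/4² = (0.0000,3.2500)
o2: d²=136 > ρ²=48 → inactive
F = F_att + ΣF_rep = (-6.0000,1.7500)
p' = p + 1/10·F = (-2.6000,12.1750)

Fx=-6.0000 Fy=1.7500 x'=-2.6000 y'=12.1750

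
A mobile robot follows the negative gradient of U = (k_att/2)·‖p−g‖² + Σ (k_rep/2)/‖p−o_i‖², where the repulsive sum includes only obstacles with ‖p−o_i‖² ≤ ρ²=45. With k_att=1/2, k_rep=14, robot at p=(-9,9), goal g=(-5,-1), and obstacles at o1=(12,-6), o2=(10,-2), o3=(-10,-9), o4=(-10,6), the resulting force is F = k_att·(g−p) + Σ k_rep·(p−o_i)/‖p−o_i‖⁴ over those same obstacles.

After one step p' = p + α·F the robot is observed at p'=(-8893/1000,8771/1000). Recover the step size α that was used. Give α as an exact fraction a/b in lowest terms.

α = 1/20

F_att = 1/2·(g−p) = 1/2·(4,-10) = (2.0000,-5.0000)
o1: d²=666 > ρ²=45 → inactive
o2: d²=482 > ρ²=45 → inactive
o3: d²=325 > ρ²=45 → inactive
o4: d²=10 ≤ ρ²=45; F_rep = 14·(1,3)/10² = (0.1400,0.4200)
F = F_att + ΣF_rep = (2.1400,-4.5800)
Δp = p'−p = (0.1070,-0.2290); α = Δx/Fx = (107/1000) / (107/50) = 1/20
check: Δy/Fy = (-229/1000) / (-229/50) = 1/20 ✓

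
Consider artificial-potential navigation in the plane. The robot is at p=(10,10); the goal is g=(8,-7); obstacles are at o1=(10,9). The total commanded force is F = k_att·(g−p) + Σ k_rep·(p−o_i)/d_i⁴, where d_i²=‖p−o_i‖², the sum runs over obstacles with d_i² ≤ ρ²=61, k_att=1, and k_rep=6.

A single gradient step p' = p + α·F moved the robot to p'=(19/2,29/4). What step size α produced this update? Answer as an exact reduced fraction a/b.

F_att = 1·(g−p) = 1·(-2,-17) = (-2.0000,-17.0000)
o1: d²=1 ≤ ρ²=61; F_rep = 6·(0,1)/1² = (0.0000,6.0000)
F = F_att + ΣF_rep = (-2.0000,-11.0000)
Δp = p'−p = (-0.5000,-2.7500); α = Δx/Fx = (-1/2) / (-2) = 1/4
check: Δy/Fy = (-11/4) / (-11) = 1/4 ✓

α = 1/4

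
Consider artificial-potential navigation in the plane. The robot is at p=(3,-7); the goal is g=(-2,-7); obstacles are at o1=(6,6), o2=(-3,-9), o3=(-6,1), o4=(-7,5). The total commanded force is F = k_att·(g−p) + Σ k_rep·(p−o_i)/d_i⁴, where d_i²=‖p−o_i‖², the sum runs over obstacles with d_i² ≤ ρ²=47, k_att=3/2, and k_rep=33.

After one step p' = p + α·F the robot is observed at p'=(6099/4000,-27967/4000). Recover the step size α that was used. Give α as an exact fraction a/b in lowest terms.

α = 1/5

F_att = 3/2·(g−p) = 3/2·(-5,0) = (-7.5000,0.0000)
o1: d²=178 > ρ²=47 → inactive
o2: d²=40 ≤ ρ²=47; F_rep = 33·(6,2)/40² = (0.1237,0.0413)
o3: d²=145 > ρ²=47 → inactive
o4: d²=244 > ρ²=47 → inactive
F = F_att + ΣF_rep = (-7.3762,0.0413)
Δp = p'−p = (-1.4752,0.0083); α = Δx/Fx = (-5901/4000) / (-5901/800) = 1/5
check: Δy/Fy = (33/4000) / (33/800) = 1/5 ✓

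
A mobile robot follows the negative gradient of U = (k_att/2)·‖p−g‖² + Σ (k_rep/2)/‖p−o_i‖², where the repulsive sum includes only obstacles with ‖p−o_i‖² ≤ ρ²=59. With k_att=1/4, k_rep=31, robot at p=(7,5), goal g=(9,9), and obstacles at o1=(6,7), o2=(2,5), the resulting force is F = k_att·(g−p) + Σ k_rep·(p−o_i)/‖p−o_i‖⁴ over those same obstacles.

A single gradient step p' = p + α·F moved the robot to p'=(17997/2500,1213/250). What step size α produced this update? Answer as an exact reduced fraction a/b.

α = 1/10

F_att = 1/4·(g−p) = 1/4·(2,4) = (0.5000,1.0000)
o1: d²=5 ≤ ρ²=59; F_rep = 31·(1,-2)/5² = (1.2400,-2.4800)
o2: d²=25 ≤ ρ²=59; F_rep = 31·(5,0)/25² = (0.2480,0.0000)
F = F_att + ΣF_rep = (1.9880,-1.4800)
Δp = p'−p = (0.1988,-0.1480); α = Δx/Fx = (497/2500) / (497/250) = 1/10
check: Δy/Fy = (-37/250) / (-37/25) = 1/10 ✓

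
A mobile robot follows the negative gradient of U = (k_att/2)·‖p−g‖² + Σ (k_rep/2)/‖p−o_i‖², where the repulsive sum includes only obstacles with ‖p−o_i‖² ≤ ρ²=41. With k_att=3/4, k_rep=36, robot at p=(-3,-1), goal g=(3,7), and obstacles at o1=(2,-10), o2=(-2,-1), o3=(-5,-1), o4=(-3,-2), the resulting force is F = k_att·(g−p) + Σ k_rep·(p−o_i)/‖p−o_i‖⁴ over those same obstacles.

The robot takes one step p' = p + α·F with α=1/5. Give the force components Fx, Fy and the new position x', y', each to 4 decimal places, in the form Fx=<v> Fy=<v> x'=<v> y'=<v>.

Fx=-27.0000 Fy=42.0000 x'=-8.4000 y'=7.4000

F_att = 3/4·(g−p) = 3/4·(6,8) = (4.5000,6.0000)
o1: d²=106 > ρ²=41 → inactive
o2: d²=1 ≤ ρ²=41; F_rep = 36·(-1,0)/1² = (-36.0000,0.0000)
o3: d²=4 ≤ ρ²=41; F_rep = 36·(2,0)/4² = (4.5000,0.0000)
o4: d²=1 ≤ ρ²=41; F_rep = 36·(0,1)/1² = (0.0000,36.0000)
F = F_att + ΣF_rep = (-27.0000,42.0000)
p' = p + 1/5·F = (-8.4000,7.4000)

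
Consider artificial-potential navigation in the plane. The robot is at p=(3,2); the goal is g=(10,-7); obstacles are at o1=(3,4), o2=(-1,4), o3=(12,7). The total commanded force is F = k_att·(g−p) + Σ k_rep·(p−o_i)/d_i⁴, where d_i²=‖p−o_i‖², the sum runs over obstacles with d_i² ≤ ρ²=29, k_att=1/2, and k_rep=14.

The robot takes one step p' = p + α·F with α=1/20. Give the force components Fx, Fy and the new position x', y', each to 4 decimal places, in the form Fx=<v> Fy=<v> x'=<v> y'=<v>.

F_att = 1/2·(g−p) = 1/2·(7,-9) = (3.5000,-4.5000)
o1: d²=4 ≤ ρ²=29; F_rep = 14·(0,-2)/4² = (0.0000,-1.7500)
o2: d²=20 ≤ ρ²=29; F_rep = 14·(4,-2)/20² = (0.1400,-0.0700)
o3: d²=106 > ρ²=29 → inactive
F = F_att + ΣF_rep = (3.6400,-6.3200)
p' = p + 1/20·F = (3.1820,1.6840)

Fx=3.6400 Fy=-6.3200 x'=3.1820 y'=1.6840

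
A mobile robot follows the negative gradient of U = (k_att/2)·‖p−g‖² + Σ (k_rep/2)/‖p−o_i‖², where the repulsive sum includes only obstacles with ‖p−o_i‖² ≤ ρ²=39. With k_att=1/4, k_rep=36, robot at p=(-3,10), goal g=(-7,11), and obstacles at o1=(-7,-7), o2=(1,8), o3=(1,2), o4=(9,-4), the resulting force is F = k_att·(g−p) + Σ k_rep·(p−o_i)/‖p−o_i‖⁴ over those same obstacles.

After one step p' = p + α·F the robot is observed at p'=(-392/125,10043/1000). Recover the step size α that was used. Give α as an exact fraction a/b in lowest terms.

F_att = 1/4·(g−p) = 1/4·(-4,1) = (-1.0000,0.2500)
o1: d²=305 > ρ²=39 → inactive
o2: d²=20 ≤ ρ²=39; F_rep = 36·(-4,2)/20² = (-0.3600,0.1800)
o3: d²=80 > ρ²=39 → inactive
o4: d²=340 > ρ²=39 → inactive
F = F_att + ΣF_rep = (-1.3600,0.4300)
Δp = p'−p = (-0.1360,0.0430); α = Δx/Fx = (-17/125) / (-34/25) = 1/10
check: Δy/Fy = (43/1000) / (43/100) = 1/10 ✓

α = 1/10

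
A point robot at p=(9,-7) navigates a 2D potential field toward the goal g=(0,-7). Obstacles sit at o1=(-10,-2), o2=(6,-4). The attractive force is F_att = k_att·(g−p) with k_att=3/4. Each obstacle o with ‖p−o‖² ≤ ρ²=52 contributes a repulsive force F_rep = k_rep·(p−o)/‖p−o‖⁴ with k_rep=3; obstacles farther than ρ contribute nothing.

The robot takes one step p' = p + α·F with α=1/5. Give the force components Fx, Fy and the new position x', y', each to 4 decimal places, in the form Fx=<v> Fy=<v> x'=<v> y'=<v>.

F_att = 3/4·(g−p) = 3/4·(-9,0) = (-6.7500,0.0000)
o1: d²=386 > ρ²=52 → inactive
o2: d²=18 ≤ ρ²=52; F_rep = 3·(3,-3)/18² = (0.0278,-0.0278)
F = F_att + ΣF_rep = (-6.7222,-0.0278)
p' = p + 1/5·F = (7.6556,-7.0056)

Fx=-6.7222 Fy=-0.0278 x'=7.6556 y'=-7.0056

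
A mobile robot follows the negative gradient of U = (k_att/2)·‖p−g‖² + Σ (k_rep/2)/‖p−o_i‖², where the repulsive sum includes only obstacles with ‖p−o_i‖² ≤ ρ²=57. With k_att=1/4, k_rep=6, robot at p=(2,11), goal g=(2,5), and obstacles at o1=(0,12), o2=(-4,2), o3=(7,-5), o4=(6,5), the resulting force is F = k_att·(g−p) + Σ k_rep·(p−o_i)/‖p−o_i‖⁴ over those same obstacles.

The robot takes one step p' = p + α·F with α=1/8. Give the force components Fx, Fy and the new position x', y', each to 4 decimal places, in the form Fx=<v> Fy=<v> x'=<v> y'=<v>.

Fx=0.4711 Fy=-1.7267 x'=2.0589 y'=10.7842

F_att = 1/4·(g−p) = 1/4·(0,-6) = (0.0000,-1.5000)
o1: d²=5 ≤ ρ²=57; F_rep = 6·(2,-1)/5² = (0.4800,-0.2400)
o2: d²=117 > ρ²=57 → inactive
o3: d²=281 > ρ²=57 → inactive
o4: d²=52 ≤ ρ²=57; F_rep = 6·(-4,6)/52² = (-0.0089,0.0133)
F = F_att + ΣF_rep = (0.4711,-1.7267)
p' = p + 1/8·F = (2.0589,10.7842)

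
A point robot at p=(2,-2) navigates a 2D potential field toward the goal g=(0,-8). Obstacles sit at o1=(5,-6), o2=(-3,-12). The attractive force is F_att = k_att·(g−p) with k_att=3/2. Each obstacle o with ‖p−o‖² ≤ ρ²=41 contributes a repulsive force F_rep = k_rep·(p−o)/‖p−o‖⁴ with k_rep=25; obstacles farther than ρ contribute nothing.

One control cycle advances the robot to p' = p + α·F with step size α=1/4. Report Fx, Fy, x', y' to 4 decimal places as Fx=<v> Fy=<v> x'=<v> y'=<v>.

Fx=-3.1200 Fy=-8.8400 x'=1.2200 y'=-4.2100

F_att = 3/2·(g−p) = 3/2·(-2,-6) = (-3.0000,-9.0000)
o1: d²=25 ≤ ρ²=41; F_rep = 25·(-3,4)/25² = (-0.1200,0.1600)
o2: d²=125 > ρ²=41 → inactive
F = F_att + ΣF_rep = (-3.1200,-8.8400)
p' = p + 1/4·F = (1.2200,-4.2100)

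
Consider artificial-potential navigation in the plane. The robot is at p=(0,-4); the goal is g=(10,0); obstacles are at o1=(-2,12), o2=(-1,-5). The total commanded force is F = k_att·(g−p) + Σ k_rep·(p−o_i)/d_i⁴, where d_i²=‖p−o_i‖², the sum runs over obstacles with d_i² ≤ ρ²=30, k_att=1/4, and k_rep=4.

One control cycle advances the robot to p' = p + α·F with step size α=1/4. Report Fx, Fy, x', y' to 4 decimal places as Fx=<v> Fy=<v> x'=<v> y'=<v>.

Fx=3.5000 Fy=2.0000 x'=0.8750 y'=-3.5000

F_att = 1/4·(g−p) = 1/4·(10,4) = (2.5000,1.0000)
o1: d²=260 > ρ²=30 → inactive
o2: d²=2 ≤ ρ²=30; F_rep = 4·(1,1)/2² = (1.0000,1.0000)
F = F_att + ΣF_rep = (3.5000,2.0000)
p' = p + 1/4·F = (0.8750,-3.5000)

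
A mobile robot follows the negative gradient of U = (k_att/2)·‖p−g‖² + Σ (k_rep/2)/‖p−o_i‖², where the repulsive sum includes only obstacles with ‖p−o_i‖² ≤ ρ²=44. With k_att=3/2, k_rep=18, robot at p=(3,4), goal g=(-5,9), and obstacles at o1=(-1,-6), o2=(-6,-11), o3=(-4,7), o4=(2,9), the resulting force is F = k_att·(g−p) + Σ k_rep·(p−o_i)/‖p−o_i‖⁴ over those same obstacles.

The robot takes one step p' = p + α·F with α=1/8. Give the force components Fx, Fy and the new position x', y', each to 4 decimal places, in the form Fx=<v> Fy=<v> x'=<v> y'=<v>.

Fx=-11.9734 Fy=7.3669 x'=1.5033 y'=4.9209

F_att = 3/2·(g−p) = 3/2·(-8,5) = (-12.0000,7.5000)
o1: d²=116 > ρ²=44 → inactive
o2: d²=306 > ρ²=44 → inactive
o3: d²=58 > ρ²=44 → inactive
o4: d²=26 ≤ ρ²=44; F_rep = 18·(1,-5)/26² = (0.0266,-0.1331)
F = F_att + ΣF_rep = (-11.9734,7.3669)
p' = p + 1/8·F = (1.5033,4.9209)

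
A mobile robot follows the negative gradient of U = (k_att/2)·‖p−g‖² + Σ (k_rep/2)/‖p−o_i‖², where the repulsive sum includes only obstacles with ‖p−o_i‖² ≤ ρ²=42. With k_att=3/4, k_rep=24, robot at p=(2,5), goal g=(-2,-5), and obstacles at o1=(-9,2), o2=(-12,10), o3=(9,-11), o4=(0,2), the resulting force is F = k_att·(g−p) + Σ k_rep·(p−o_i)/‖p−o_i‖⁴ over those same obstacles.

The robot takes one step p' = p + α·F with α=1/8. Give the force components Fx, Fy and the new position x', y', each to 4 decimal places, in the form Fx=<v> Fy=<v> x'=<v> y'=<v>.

Fx=-2.7160 Fy=-7.0740 x'=1.6605 y'=4.1158

F_att = 3/4·(g−p) = 3/4·(-4,-10) = (-3.0000,-7.5000)
o1: d²=130 > ρ²=42 → inactive
o2: d²=221 > ρ²=42 → inactive
o3: d²=305 > ρ²=42 → inactive
o4: d²=13 ≤ ρ²=42; F_rep = 24·(2,3)/13² = (0.2840,0.4260)
F = F_att + ΣF_rep = (-2.7160,-7.0740)
p' = p + 1/8·F = (1.6605,4.1158)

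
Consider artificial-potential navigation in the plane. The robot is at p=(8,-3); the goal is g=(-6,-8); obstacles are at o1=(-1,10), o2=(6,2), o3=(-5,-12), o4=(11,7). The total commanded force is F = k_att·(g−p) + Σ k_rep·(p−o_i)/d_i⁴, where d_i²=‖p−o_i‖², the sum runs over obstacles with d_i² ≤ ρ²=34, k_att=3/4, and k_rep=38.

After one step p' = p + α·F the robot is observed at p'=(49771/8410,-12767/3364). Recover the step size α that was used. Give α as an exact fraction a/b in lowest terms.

α = 1/5

F_att = 3/4·(g−p) = 3/4·(-14,-5) = (-10.5000,-3.7500)
o1: d²=250 > ρ²=34 → inactive
o2: d²=29 ≤ ρ²=34; F_rep = 38·(2,-5)/29² = (0.0904,-0.2259)
o3: d²=250 > ρ²=34 → inactive
o4: d²=109 > ρ²=34 → inactive
F = F_att + ΣF_rep = (-10.4096,-3.9759)
Δp = p'−p = (-2.0819,-0.7952); α = Δx/Fx = (-17509/8410) / (-17509/1682) = 1/5
check: Δy/Fy = (-2675/3364) / (-13375/3364) = 1/5 ✓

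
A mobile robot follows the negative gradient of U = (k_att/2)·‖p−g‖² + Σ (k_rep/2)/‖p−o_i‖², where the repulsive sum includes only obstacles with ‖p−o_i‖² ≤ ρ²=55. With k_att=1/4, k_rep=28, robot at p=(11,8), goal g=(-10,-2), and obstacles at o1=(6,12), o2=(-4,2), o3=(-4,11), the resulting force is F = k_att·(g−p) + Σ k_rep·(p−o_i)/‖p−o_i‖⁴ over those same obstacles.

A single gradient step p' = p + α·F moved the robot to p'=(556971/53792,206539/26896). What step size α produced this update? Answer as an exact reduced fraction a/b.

F_att = 1/4·(g−p) = 1/4·(-21,-10) = (-5.2500,-2.5000)
o1: d²=41 ≤ ρ²=55; F_rep = 28·(5,-4)/41² = (0.0833,-0.0666)
o2: d²=261 > ρ²=55 → inactive
o3: d²=234 > ρ²=55 → inactive
F = F_att + ΣF_rep = (-5.1667,-2.5666)
Δp = p'−p = (-0.6458,-0.3208); α = Δx/Fx = (-34741/53792) / (-34741/6724) = 1/8
check: Δy/Fy = (-8629/26896) / (-8629/3362) = 1/8 ✓

α = 1/8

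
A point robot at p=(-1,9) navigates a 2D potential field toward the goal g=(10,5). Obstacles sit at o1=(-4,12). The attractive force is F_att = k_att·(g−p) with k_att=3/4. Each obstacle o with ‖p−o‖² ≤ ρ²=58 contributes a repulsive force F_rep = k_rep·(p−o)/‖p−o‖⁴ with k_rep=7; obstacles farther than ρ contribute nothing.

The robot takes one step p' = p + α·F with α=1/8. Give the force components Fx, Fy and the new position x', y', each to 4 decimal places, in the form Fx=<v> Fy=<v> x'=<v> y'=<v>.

F_att = 3/4·(g−p) = 3/4·(11,-4) = (8.2500,-3.0000)
o1: d²=18 ≤ ρ²=58; F_rep = 7·(3,-3)/18² = (0.0648,-0.0648)
F = F_att + ΣF_rep = (8.3148,-3.0648)
p' = p + 1/8·F = (0.0394,8.6169)

Fx=8.3148 Fy=-3.0648 x'=0.0394 y'=8.6169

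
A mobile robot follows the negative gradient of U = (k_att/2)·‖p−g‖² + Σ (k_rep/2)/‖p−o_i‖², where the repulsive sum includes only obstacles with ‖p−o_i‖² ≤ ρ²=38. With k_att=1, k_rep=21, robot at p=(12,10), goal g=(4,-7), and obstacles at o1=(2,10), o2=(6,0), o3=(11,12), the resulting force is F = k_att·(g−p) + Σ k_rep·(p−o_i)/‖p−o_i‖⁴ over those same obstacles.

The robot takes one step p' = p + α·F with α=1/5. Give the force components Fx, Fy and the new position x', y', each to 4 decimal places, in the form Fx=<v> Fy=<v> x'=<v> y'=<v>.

F_att = 1·(g−p) = 1·(-8,-17) = (-8.0000,-17.0000)
o1: d²=100 > ρ²=38 → inactive
o2: d²=136 > ρ²=38 → inactive
o3: d²=5 ≤ ρ²=38; F_rep = 21·(1,-2)/5² = (0.8400,-1.6800)
F = F_att + ΣF_rep = (-7.1600,-18.6800)
p' = p + 1/5·F = (10.5680,6.2640)

Fx=-7.1600 Fy=-18.6800 x'=10.5680 y'=6.2640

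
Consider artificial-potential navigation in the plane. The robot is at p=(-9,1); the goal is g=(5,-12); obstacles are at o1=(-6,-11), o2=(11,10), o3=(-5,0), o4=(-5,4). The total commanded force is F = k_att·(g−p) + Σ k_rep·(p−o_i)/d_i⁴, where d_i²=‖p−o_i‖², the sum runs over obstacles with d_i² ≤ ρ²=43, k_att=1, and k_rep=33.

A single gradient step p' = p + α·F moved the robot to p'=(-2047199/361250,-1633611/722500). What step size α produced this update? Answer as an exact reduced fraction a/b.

α = 1/4

F_att = 1·(g−p) = 1·(14,-13) = (14.0000,-13.0000)
o1: d²=153 > ρ²=43 → inactive
o2: d²=481 > ρ²=43 → inactive
o3: d²=17 ≤ ρ²=43; F_rep = 33·(-4,1)/17² = (-0.4567,0.1142)
o4: d²=25 ≤ ρ²=43; F_rep = 33·(-4,-3)/25² = (-0.2112,-0.1584)
F = F_att + ΣF_rep = (13.3321,-13.0442)
Δp = p'−p = (3.3330,-3.2611); α = Δx/Fx = (1204051/361250) / (2408102/180625) = 1/4
check: Δy/Fy = (-2356111/722500) / (-2356111/180625) = 1/4 ✓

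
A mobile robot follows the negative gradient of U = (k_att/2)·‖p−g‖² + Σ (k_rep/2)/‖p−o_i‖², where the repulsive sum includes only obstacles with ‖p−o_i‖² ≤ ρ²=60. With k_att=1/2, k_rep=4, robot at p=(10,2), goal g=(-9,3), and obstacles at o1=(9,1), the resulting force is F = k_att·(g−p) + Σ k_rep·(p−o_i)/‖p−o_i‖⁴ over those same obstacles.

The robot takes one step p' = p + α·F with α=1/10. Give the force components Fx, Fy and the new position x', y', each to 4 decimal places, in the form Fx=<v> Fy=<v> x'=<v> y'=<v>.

Fx=-8.5000 Fy=1.5000 x'=9.1500 y'=2.1500

F_att = 1/2·(g−p) = 1/2·(-19,1) = (-9.5000,0.5000)
o1: d²=2 ≤ ρ²=60; F_rep = 4·(1,1)/2² = (1.0000,1.0000)
F = F_att + ΣF_rep = (-8.5000,1.5000)
p' = p + 1/10·F = (9.1500,2.1500)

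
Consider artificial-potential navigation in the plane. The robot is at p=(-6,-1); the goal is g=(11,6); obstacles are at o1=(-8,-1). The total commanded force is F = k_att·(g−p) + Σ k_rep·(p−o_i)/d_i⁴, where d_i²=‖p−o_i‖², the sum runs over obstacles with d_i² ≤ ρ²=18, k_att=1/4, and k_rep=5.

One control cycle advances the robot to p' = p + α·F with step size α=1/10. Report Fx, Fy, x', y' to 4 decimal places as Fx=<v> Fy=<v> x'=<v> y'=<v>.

Fx=4.8750 Fy=1.7500 x'=-5.5125 y'=-0.8250

F_att = 1/4·(g−p) = 1/4·(17,7) = (4.2500,1.7500)
o1: d²=4 ≤ ρ²=18; F_rep = 5·(2,0)/4² = (0.6250,0.0000)
F = F_att + ΣF_rep = (4.8750,1.7500)
p' = p + 1/10·F = (-5.5125,-0.8250)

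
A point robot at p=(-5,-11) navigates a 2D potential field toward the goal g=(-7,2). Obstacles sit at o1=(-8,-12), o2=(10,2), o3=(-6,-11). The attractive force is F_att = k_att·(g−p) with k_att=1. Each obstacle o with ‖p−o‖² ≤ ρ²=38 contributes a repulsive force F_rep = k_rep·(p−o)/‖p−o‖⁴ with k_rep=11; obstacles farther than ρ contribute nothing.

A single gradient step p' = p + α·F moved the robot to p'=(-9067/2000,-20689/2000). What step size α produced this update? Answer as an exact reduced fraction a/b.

F_att = 1·(g−p) = 1·(-2,13) = (-2.0000,13.0000)
o1: d²=10 ≤ ρ²=38; F_rep = 11·(3,1)/10² = (0.3300,0.1100)
o2: d²=394 > ρ²=38 → inactive
o3: d²=1 ≤ ρ²=38; F_rep = 11·(1,0)/1² = (11.0000,0.0000)
F = F_att + ΣF_rep = (9.3300,13.1100)
Δp = p'−p = (0.4665,0.6555); α = Δx/Fx = (933/2000) / (933/100) = 1/20
check: Δy/Fy = (1311/2000) / (1311/100) = 1/20 ✓

α = 1/20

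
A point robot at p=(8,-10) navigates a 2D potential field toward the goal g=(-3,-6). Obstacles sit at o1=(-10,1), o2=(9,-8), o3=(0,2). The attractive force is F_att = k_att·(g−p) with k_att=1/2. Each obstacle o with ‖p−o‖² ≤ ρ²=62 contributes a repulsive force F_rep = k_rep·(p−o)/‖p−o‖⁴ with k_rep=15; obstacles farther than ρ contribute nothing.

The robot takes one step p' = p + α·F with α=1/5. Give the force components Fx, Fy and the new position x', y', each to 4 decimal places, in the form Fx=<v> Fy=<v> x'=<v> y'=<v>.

F_att = 1/2·(g−p) = 1/2·(-11,4) = (-5.5000,2.0000)
o1: d²=445 > ρ²=62 → inactive
o2: d²=5 ≤ ρ²=62; F_rep = 15·(-1,-2)/5² = (-0.6000,-1.2000)
o3: d²=208 > ρ²=62 → inactive
F = F_att + ΣF_rep = (-6.1000,0.8000)
p' = p + 1/5·F = (6.7800,-9.8400)

Fx=-6.1000 Fy=0.8000 x'=6.7800 y'=-9.8400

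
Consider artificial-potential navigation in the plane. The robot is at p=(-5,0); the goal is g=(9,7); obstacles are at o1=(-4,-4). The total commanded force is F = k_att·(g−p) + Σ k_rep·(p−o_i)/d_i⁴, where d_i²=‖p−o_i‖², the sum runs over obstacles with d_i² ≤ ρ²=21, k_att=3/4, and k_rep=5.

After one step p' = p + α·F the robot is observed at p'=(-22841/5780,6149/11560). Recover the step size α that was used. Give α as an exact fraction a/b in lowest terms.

F_att = 3/4·(g−p) = 3/4·(14,7) = (10.5000,5.2500)
o1: d²=17 ≤ ρ²=21; F_rep = 5·(-1,4)/17² = (-0.0173,0.0692)
F = F_att + ΣF_rep = (10.4827,5.3192)
Δp = p'−p = (1.0483,0.5319); α = Δx/Fx = (6059/5780) / (6059/578) = 1/10
check: Δy/Fy = (6149/11560) / (6149/1156) = 1/10 ✓

α = 1/10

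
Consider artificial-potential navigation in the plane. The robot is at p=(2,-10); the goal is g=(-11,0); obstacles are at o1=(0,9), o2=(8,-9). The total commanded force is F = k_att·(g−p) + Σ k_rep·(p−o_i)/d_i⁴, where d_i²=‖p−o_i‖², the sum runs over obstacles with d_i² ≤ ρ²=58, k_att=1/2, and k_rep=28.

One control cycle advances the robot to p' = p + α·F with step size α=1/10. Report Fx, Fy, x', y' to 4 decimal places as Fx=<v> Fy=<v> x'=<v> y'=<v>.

F_att = 1/2·(g−p) = 1/2·(-13,10) = (-6.5000,5.0000)
o1: d²=365 > ρ²=58 → inactive
o2: d²=37 ≤ ρ²=58; F_rep = 28·(-6,-1)/37² = (-0.1227,-0.0205)
F = F_att + ΣF_rep = (-6.6227,4.9795)
p' = p + 1/10·F = (1.3377,-9.5020)

Fx=-6.6227 Fy=4.9795 x'=1.3377 y'=-9.5020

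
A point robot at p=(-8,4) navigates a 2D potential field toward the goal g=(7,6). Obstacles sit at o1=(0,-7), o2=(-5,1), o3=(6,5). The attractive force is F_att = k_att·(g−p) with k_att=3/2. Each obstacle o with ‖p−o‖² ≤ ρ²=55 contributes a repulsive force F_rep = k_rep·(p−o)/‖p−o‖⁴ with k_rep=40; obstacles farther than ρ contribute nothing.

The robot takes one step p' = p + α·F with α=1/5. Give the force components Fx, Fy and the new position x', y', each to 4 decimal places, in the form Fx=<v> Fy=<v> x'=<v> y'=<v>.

Fx=22.1296 Fy=3.3704 x'=-3.5741 y'=4.6741

F_att = 3/2·(g−p) = 3/2·(15,2) = (22.5000,3.0000)
o1: d²=185 > ρ²=55 → inactive
o2: d²=18 ≤ ρ²=55; F_rep = 40·(-3,3)/18² = (-0.3704,0.3704)
o3: d²=197 > ρ²=55 → inactive
F = F_att + ΣF_rep = (22.1296,3.3704)
p' = p + 1/5·F = (-3.5741,4.6741)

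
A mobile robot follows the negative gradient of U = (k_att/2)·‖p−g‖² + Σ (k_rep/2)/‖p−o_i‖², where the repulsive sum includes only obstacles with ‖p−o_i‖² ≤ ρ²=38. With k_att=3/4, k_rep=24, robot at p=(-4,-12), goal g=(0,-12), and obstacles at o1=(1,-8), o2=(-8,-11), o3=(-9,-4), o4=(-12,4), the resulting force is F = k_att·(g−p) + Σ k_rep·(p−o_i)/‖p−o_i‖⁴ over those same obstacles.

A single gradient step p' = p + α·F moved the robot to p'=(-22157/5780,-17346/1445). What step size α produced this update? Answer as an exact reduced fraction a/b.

F_att = 3/4·(g−p) = 3/4·(4,0) = (3.0000,0.0000)
o1: d²=41 > ρ²=38 → inactive
o2: d²=17 ≤ ρ²=38; F_rep = 24·(4,-1)/17² = (0.3322,-0.0830)
o3: d²=89 > ρ²=38 → inactive
o4: d²=320 > ρ²=38 → inactive
F = F_att + ΣF_rep = (3.3322,-0.0830)
Δp = p'−p = (0.1666,-0.0042); α = Δx/Fx = (963/5780) / (963/289) = 1/20
check: Δy/Fy = (-6/1445) / (-24/289) = 1/20 ✓

α = 1/20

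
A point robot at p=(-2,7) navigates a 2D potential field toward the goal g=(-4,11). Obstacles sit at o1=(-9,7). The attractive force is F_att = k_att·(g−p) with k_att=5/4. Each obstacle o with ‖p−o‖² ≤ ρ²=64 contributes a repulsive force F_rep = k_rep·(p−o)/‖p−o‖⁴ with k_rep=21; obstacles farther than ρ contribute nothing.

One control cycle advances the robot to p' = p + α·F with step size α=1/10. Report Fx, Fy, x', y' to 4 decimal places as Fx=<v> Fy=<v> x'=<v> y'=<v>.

F_att = 5/4·(g−p) = 5/4·(-2,4) = (-2.5000,5.0000)
o1: d²=49 ≤ ρ²=64; F_rep = 21·(7,0)/49² = (0.0612,0.0000)
F = F_att + ΣF_rep = (-2.4388,5.0000)
p' = p + 1/10·F = (-2.2439,7.5000)

Fx=-2.4388 Fy=5.0000 x'=-2.2439 y'=7.5000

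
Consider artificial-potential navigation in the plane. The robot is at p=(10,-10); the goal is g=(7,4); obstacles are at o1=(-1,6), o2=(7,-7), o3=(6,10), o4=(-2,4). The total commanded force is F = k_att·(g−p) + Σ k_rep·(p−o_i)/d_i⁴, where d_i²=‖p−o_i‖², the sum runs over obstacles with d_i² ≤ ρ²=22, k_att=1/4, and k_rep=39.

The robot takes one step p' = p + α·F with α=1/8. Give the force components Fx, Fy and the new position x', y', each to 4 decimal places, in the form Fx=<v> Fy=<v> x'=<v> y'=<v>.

F_att = 1/4·(g−p) = 1/4·(-3,14) = (-0.7500,3.5000)
o1: d²=377 > ρ²=22 → inactive
o2: d²=18 ≤ ρ²=22; F_rep = 39·(3,-3)/18² = (0.3611,-0.3611)
o3: d²=416 > ρ²=22 → inactive
o4: d²=340 > ρ²=22 → inactive
F = F_att + ΣF_rep = (-0.3889,3.1389)
p' = p + 1/8·F = (9.9514,-9.6076)

Fx=-0.3889 Fy=3.1389 x'=9.9514 y'=-9.6076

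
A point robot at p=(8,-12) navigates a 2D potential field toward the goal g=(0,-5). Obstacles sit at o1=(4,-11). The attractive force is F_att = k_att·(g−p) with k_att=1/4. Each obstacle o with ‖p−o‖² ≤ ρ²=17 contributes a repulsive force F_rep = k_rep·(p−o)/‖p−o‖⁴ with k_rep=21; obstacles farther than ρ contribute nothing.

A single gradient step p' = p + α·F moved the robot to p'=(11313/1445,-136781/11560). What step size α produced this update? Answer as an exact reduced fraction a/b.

α = 1/10

F_att = 1/4·(g−p) = 1/4·(-8,7) = (-2.0000,1.7500)
o1: d²=17 ≤ ρ²=17; F_rep = 21·(4,-1)/17² = (0.2907,-0.0727)
F = F_att + ΣF_rep = (-1.7093,1.6773)
Δp = p'−p = (-0.1709,0.1677); α = Δx/Fx = (-247/1445) / (-494/289) = 1/10
check: Δy/Fy = (1939/11560) / (1939/1156) = 1/10 ✓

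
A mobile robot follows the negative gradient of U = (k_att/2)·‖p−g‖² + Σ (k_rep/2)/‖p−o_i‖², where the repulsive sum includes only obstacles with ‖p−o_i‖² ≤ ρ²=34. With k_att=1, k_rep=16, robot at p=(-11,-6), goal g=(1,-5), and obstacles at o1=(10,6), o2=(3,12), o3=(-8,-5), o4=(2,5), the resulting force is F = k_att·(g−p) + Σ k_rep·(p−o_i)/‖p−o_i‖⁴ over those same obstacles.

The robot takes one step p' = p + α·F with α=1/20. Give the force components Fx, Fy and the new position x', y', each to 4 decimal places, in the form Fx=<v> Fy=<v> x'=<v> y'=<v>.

Fx=11.5200 Fy=0.8400 x'=-10.4240 y'=-5.9580

F_att = 1·(g−p) = 1·(12,1) = (12.0000,1.0000)
o1: d²=585 > ρ²=34 → inactive
o2: d²=520 > ρ²=34 → inactive
o3: d²=10 ≤ ρ²=34; F_rep = 16·(-3,-1)/10² = (-0.4800,-0.1600)
o4: d²=290 > ρ²=34 → inactive
F = F_att + ΣF_rep = (11.5200,0.8400)
p' = p + 1/20·F = (-10.4240,-5.9580)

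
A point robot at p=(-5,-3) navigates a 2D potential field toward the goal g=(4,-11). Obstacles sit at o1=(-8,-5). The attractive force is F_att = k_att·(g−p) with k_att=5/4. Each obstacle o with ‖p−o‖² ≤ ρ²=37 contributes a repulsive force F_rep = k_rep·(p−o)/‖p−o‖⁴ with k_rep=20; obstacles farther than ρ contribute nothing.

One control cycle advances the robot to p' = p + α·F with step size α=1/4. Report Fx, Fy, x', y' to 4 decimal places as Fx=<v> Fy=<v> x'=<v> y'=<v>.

F_att = 5/4·(g−p) = 5/4·(9,-8) = (11.2500,-10.0000)
o1: d²=13 ≤ ρ²=37; F_rep = 20·(3,2)/13² = (0.3550,0.2367)
F = F_att + ΣF_rep = (11.6050,-9.7633)
p' = p + 1/4·F = (-2.0987,-5.4408)

Fx=11.6050 Fy=-9.7633 x'=-2.0987 y'=-5.4408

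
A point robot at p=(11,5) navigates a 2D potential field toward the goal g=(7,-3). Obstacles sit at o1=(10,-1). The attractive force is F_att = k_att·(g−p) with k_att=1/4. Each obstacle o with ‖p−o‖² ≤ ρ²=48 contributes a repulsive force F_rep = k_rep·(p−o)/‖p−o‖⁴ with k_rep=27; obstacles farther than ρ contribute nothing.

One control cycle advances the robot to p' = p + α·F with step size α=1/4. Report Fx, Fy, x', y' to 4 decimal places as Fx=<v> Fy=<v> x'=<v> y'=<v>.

F_att = 1/4·(g−p) = 1/4·(-4,-8) = (-1.0000,-2.0000)
o1: d²=37 ≤ ρ²=48; F_rep = 27·(1,6)/37² = (0.0197,0.1183)
F = F_att + ΣF_rep = (-0.9803,-1.8817)
p' = p + 1/4·F = (10.7549,4.5296)

Fx=-0.9803 Fy=-1.8817 x'=10.7549 y'=4.5296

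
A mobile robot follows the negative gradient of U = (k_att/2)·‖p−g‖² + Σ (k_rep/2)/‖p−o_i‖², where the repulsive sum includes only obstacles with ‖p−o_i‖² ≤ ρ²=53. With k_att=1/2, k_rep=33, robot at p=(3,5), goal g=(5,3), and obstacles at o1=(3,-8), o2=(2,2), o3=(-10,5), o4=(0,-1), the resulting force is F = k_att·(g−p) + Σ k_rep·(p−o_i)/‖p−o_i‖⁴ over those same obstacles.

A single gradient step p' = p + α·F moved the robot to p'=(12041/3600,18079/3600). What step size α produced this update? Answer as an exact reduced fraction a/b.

α = 1/4

F_att = 1/2·(g−p) = 1/2·(2,-2) = (1.0000,-1.0000)
o1: d²=169 > ρ²=53 → inactive
o2: d²=10 ≤ ρ²=53; F_rep = 33·(1,3)/10² = (0.3300,0.9900)
o3: d²=169 > ρ²=53 → inactive
o4: d²=45 ≤ ρ²=53; F_rep = 33·(3,6)/45² = (0.0489,0.0978)
F = F_att + ΣF_rep = (1.3789,0.0878)
Δp = p'−p = (0.3447,0.0219); α = Δx/Fx = (1241/3600) / (1241/900) = 1/4
check: Δy/Fy = (79/3600) / (79/900) = 1/4 ✓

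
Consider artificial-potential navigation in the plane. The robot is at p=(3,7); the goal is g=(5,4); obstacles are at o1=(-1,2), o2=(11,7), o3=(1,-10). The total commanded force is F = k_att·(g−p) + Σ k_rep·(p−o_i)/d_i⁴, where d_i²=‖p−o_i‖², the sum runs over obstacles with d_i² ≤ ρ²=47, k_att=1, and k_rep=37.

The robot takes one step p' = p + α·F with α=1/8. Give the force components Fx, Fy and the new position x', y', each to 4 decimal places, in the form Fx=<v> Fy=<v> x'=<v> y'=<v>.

F_att = 1·(g−p) = 1·(2,-3) = (2.0000,-3.0000)
o1: d²=41 ≤ ρ²=47; F_rep = 37·(4,5)/41² = (0.0880,0.1101)
o2: d²=64 > ρ²=47 → inactive
o3: d²=293 > ρ²=47 → inactive
F = F_att + ΣF_rep = (2.0880,-2.8899)
p' = p + 1/8·F = (3.2610,6.6388)

Fx=2.0880 Fy=-2.8899 x'=3.2610 y'=6.6388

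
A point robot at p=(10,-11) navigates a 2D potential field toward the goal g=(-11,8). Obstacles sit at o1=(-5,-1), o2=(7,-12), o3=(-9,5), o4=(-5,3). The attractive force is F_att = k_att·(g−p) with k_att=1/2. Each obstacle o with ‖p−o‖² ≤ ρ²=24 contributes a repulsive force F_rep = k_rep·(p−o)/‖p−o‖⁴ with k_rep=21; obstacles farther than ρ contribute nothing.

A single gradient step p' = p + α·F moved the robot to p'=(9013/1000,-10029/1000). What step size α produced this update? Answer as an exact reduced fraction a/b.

α = 1/10

F_att = 1/2·(g−p) = 1/2·(-21,19) = (-10.5000,9.5000)
o1: d²=325 > ρ²=24 → inactive
o2: d²=10 ≤ ρ²=24; F_rep = 21·(3,1)/10² = (0.6300,0.2100)
o3: d²=617 > ρ²=24 → inactive
o4: d²=421 > ρ²=24 → inactive
F = F_att + ΣF_rep = (-9.8700,9.7100)
Δp = p'−p = (-0.9870,0.9710); α = Δx/Fx = (-987/1000) / (-987/100) = 1/10
check: Δy/Fy = (971/1000) / (971/100) = 1/10 ✓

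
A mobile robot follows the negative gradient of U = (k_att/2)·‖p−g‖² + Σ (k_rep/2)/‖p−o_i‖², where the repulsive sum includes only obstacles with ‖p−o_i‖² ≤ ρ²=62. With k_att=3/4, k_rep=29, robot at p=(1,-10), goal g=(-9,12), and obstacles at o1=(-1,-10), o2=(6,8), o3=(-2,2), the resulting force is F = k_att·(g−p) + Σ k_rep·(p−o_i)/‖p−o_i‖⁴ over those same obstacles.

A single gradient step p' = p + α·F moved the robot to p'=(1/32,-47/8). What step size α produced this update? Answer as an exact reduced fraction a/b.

α = 1/4

F_att = 3/4·(g−p) = 3/4·(-10,22) = (-7.5000,16.5000)
o1: d²=4 ≤ ρ²=62; F_rep = 29·(2,0)/4² = (3.6250,0.0000)
o2: d²=349 > ρ²=62 → inactive
o3: d²=153 > ρ²=62 → inactive
F = F_att + ΣF_rep = (-3.8750,16.5000)
Δp = p'−p = (-0.9688,4.1250); α = Δx/Fx = (-31/32) / (-31/8) = 1/4
check: Δy/Fy = (33/8) / (33/2) = 1/4 ✓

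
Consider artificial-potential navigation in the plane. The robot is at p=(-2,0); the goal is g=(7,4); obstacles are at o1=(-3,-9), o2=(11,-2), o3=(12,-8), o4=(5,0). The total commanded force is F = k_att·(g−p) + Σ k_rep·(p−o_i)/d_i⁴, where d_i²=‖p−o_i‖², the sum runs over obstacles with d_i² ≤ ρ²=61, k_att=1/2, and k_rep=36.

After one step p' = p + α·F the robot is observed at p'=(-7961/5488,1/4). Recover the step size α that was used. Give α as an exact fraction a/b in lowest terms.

α = 1/8

F_att = 1/2·(g−p) = 1/2·(9,4) = (4.5000,2.0000)
o1: d²=82 > ρ²=61 → inactive
o2: d²=173 > ρ²=61 → inactive
o3: d²=260 > ρ²=61 → inactive
o4: d²=49 ≤ ρ²=61; F_rep = 36·(-7,0)/49² = (-0.1050,0.0000)
F = F_att + ΣF_rep = (4.3950,2.0000)
Δp = p'−p = (0.5494,0.2500); α = Δx/Fx = (3015/5488) / (3015/686) = 1/8
check: Δy/Fy = (1/4) / (2) = 1/8 ✓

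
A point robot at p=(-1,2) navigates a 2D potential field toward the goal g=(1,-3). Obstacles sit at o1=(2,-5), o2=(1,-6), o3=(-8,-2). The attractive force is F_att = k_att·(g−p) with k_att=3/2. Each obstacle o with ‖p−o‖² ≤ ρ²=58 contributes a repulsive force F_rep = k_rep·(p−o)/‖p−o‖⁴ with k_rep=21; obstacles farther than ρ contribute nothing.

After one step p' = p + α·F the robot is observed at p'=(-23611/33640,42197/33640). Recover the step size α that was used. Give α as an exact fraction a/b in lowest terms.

α = 1/10

F_att = 3/2·(g−p) = 3/2·(2,-5) = (3.0000,-7.5000)
o1: d²=58 ≤ ρ²=58; F_rep = 21·(-3,7)/58² = (-0.0187,0.0437)
o2: d²=68 > ρ²=58 → inactive
o3: d²=65 > ρ²=58 → inactive
F = F_att + ΣF_rep = (2.9813,-7.4563)
Δp = p'−p = (0.2981,-0.7456); α = Δx/Fx = (10029/33640) / (10029/3364) = 1/10
check: Δy/Fy = (-25083/33640) / (-25083/3364) = 1/10 ✓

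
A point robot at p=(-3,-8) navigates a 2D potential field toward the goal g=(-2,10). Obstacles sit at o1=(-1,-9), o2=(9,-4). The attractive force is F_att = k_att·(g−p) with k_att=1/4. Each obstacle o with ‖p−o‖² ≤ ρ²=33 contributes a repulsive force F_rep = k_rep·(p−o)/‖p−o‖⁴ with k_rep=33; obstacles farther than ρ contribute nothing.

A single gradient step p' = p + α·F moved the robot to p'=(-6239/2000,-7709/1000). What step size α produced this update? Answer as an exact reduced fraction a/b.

F_att = 1/4·(g−p) = 1/4·(1,18) = (0.2500,4.5000)
o1: d²=5 ≤ ρ²=33; F_rep = 33·(-2,1)/5² = (-2.6400,1.3200)
o2: d²=160 > ρ²=33 → inactive
F = F_att + ΣF_rep = (-2.3900,5.8200)
Δp = p'−p = (-0.1195,0.2910); α = Δx/Fx = (-239/2000) / (-239/100) = 1/20
check: Δy/Fy = (291/1000) / (291/50) = 1/20 ✓

α = 1/20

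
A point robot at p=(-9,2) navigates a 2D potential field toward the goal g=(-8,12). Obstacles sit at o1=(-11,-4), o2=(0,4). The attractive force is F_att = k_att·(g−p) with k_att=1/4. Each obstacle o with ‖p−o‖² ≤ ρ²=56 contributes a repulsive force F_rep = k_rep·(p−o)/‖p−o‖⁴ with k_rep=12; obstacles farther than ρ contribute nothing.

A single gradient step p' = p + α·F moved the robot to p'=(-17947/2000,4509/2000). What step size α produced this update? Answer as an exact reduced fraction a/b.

α = 1/10

F_att = 1/4·(g−p) = 1/4·(1,10) = (0.2500,2.5000)
o1: d²=40 ≤ ρ²=56; F_rep = 12·(2,6)/40² = (0.0150,0.0450)
o2: d²=85 > ρ²=56 → inactive
F = F_att + ΣF_rep = (0.2650,2.5450)
Δp = p'−p = (0.0265,0.2545); α = Δx/Fx = (53/2000) / (53/200) = 1/10
check: Δy/Fy = (509/2000) / (509/200) = 1/10 ✓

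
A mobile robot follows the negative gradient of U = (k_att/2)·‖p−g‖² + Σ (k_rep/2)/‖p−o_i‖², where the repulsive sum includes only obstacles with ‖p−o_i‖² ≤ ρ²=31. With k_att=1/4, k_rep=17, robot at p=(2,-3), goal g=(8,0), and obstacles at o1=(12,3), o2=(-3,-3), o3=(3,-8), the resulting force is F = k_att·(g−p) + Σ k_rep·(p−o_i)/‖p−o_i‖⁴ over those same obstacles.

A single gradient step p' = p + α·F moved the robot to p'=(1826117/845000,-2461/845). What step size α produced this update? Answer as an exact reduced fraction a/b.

F_att = 1/4·(g−p) = 1/4·(6,3) = (1.5000,0.7500)
o1: d²=136 > ρ²=31 → inactive
o2: d²=25 ≤ ρ²=31; F_rep = 17·(5,0)/25² = (0.1360,0.0000)
o3: d²=26 ≤ ρ²=31; F_rep = 17·(-1,5)/26² = (-0.0251,0.1257)
F = F_att + ΣF_rep = (1.6109,0.8757)
Δp = p'−p = (0.1611,0.0876); α = Δx/Fx = (136117/845000) / (136117/84500) = 1/10
check: Δy/Fy = (74/845) / (148/169) = 1/10 ✓

α = 1/10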